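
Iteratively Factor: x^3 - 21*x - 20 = (x + 1)*(x^2 - x - 20) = (x + 1)*(x + 4)*(x - 5)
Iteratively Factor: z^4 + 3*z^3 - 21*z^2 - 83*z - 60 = (z + 1)*(z^3 + 2*z^2 - 23*z - 60) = (z + 1)*(z + 3)*(z^2 - z - 20) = (z + 1)*(z + 3)*(z + 4)*(z - 5)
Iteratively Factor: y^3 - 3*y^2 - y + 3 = (y - 1)*(y^2 - 2*y - 3) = (y - 1)*(y + 1)*(y - 3)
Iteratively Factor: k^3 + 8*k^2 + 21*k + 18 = (k + 2)*(k^2 + 6*k + 9) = (k + 2)*(k + 3)*(k + 3)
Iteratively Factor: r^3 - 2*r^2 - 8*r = (r + 2)*(r^2 - 4*r) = r*(r + 2)*(r - 4)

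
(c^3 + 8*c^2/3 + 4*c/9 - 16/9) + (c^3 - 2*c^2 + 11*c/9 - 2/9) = 2*c^3 + 2*c^2/3 + 5*c/3 - 2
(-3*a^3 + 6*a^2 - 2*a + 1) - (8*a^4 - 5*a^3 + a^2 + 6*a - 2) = -8*a^4 + 2*a^3 + 5*a^2 - 8*a + 3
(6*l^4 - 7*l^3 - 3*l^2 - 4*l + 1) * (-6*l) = -36*l^5 + 42*l^4 + 18*l^3 + 24*l^2 - 6*l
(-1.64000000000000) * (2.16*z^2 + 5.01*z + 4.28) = -3.5424*z^2 - 8.2164*z - 7.0192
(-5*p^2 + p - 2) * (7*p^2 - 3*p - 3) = -35*p^4 + 22*p^3 - 2*p^2 + 3*p + 6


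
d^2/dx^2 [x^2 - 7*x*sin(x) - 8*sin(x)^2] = 7*x*sin(x) + 32*sin(x)^2 - 14*cos(x) - 14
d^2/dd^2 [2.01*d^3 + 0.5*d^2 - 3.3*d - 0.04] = 12.06*d + 1.0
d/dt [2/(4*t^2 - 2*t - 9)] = 4*(1 - 4*t)/(-4*t^2 + 2*t + 9)^2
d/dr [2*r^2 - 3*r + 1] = 4*r - 3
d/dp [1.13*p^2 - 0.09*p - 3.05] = 2.26*p - 0.09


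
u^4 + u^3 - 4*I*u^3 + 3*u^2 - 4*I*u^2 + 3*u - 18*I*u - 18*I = (u + 1)*(u - 3*I)^2*(u + 2*I)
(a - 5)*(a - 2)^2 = a^3 - 9*a^2 + 24*a - 20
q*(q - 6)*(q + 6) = q^3 - 36*q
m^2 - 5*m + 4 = (m - 4)*(m - 1)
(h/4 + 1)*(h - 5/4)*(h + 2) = h^3/4 + 19*h^2/16 + h/8 - 5/2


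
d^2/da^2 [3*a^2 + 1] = 6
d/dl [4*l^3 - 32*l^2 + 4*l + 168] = 12*l^2 - 64*l + 4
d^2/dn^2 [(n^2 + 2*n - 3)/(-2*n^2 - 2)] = 2*(-n^3 + 6*n^2 + 3*n - 2)/(n^6 + 3*n^4 + 3*n^2 + 1)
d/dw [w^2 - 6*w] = 2*w - 6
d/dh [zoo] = 0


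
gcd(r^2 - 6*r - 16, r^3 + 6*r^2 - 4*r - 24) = r + 2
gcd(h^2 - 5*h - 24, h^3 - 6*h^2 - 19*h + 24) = h^2 - 5*h - 24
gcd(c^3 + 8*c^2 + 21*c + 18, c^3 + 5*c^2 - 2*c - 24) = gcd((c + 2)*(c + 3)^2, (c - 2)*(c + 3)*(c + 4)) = c + 3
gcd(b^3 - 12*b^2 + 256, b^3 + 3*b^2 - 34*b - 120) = b + 4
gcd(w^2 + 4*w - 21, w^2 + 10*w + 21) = w + 7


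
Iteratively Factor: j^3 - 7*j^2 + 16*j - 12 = (j - 2)*(j^2 - 5*j + 6) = (j - 3)*(j - 2)*(j - 2)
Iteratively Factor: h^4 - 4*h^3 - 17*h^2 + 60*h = (h - 5)*(h^3 + h^2 - 12*h) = (h - 5)*(h + 4)*(h^2 - 3*h) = h*(h - 5)*(h + 4)*(h - 3)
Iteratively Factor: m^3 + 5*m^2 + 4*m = (m + 4)*(m^2 + m) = m*(m + 4)*(m + 1)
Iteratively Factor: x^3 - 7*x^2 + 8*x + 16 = (x + 1)*(x^2 - 8*x + 16) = (x - 4)*(x + 1)*(x - 4)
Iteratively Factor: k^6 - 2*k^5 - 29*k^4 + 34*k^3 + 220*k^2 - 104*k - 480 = (k - 2)*(k^5 - 29*k^3 - 24*k^2 + 172*k + 240) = (k - 2)*(k + 4)*(k^4 - 4*k^3 - 13*k^2 + 28*k + 60) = (k - 5)*(k - 2)*(k + 4)*(k^3 + k^2 - 8*k - 12) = (k - 5)*(k - 2)*(k + 2)*(k + 4)*(k^2 - k - 6) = (k - 5)*(k - 3)*(k - 2)*(k + 2)*(k + 4)*(k + 2)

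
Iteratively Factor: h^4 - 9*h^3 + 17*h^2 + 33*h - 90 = (h + 2)*(h^3 - 11*h^2 + 39*h - 45) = (h - 3)*(h + 2)*(h^2 - 8*h + 15) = (h - 3)^2*(h + 2)*(h - 5)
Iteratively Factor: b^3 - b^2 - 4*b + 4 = (b + 2)*(b^2 - 3*b + 2) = (b - 2)*(b + 2)*(b - 1)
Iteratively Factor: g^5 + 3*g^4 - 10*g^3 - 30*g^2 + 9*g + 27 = (g - 1)*(g^4 + 4*g^3 - 6*g^2 - 36*g - 27) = (g - 1)*(g + 3)*(g^3 + g^2 - 9*g - 9) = (g - 3)*(g - 1)*(g + 3)*(g^2 + 4*g + 3) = (g - 3)*(g - 1)*(g + 3)^2*(g + 1)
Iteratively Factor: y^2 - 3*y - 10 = (y + 2)*(y - 5)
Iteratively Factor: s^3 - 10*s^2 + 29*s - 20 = (s - 5)*(s^2 - 5*s + 4) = (s - 5)*(s - 1)*(s - 4)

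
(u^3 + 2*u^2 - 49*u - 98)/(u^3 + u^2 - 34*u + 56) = (u^2 - 5*u - 14)/(u^2 - 6*u + 8)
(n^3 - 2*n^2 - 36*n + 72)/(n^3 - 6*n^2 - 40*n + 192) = (n^2 - 8*n + 12)/(n^2 - 12*n + 32)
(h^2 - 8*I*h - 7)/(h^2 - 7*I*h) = (h - I)/h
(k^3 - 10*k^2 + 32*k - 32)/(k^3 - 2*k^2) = 1 - 8/k + 16/k^2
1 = 1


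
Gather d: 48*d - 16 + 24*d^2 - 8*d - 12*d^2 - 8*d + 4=12*d^2 + 32*d - 12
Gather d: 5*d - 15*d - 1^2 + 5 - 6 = -10*d - 2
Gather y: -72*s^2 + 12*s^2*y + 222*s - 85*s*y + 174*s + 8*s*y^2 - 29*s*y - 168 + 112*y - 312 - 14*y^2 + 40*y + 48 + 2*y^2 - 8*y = -72*s^2 + 396*s + y^2*(8*s - 12) + y*(12*s^2 - 114*s + 144) - 432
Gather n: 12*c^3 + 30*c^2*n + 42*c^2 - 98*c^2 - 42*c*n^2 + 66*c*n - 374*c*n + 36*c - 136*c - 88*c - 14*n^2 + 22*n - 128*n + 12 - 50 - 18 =12*c^3 - 56*c^2 - 188*c + n^2*(-42*c - 14) + n*(30*c^2 - 308*c - 106) - 56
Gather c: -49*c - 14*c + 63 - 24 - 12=27 - 63*c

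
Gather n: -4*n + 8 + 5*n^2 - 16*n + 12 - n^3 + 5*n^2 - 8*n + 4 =-n^3 + 10*n^2 - 28*n + 24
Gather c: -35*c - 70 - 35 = -35*c - 105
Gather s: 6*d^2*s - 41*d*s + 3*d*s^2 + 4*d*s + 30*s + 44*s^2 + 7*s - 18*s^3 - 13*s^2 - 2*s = -18*s^3 + s^2*(3*d + 31) + s*(6*d^2 - 37*d + 35)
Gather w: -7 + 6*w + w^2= w^2 + 6*w - 7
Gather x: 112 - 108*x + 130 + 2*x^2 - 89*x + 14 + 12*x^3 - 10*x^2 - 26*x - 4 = 12*x^3 - 8*x^2 - 223*x + 252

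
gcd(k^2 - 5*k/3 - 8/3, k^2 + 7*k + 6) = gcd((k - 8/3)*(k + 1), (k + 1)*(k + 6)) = k + 1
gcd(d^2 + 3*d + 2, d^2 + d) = d + 1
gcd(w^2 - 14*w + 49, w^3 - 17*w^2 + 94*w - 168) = w - 7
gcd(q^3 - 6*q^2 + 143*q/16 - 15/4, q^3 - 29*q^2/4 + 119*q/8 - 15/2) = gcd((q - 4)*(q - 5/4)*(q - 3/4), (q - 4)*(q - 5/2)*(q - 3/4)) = q^2 - 19*q/4 + 3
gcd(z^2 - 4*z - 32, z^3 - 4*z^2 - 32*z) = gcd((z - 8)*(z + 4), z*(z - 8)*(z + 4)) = z^2 - 4*z - 32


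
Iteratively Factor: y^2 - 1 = (y + 1)*(y - 1)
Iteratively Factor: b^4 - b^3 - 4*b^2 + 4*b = (b + 2)*(b^3 - 3*b^2 + 2*b) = (b - 2)*(b + 2)*(b^2 - b) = (b - 2)*(b - 1)*(b + 2)*(b)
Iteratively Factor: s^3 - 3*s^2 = (s)*(s^2 - 3*s) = s^2*(s - 3)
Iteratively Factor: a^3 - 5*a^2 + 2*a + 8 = (a + 1)*(a^2 - 6*a + 8) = (a - 4)*(a + 1)*(a - 2)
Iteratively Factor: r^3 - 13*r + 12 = (r + 4)*(r^2 - 4*r + 3) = (r - 1)*(r + 4)*(r - 3)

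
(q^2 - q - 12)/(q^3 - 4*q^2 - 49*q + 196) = (q + 3)/(q^2 - 49)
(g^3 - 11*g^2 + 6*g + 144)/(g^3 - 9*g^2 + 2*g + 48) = (g^2 - 3*g - 18)/(g^2 - g - 6)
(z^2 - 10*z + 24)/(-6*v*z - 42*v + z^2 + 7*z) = (-z^2 + 10*z - 24)/(6*v*z + 42*v - z^2 - 7*z)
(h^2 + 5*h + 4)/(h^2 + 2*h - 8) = (h + 1)/(h - 2)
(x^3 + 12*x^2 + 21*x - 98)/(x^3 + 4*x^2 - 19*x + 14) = (x + 7)/(x - 1)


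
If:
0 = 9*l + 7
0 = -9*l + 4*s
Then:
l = -7/9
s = -7/4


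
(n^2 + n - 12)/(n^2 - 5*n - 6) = (-n^2 - n + 12)/(-n^2 + 5*n + 6)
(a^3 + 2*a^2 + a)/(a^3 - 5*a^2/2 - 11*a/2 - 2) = 2*a*(a + 1)/(2*a^2 - 7*a - 4)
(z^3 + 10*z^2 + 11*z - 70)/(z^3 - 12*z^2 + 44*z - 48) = (z^2 + 12*z + 35)/(z^2 - 10*z + 24)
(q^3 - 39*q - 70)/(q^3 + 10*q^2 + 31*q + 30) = (q - 7)/(q + 3)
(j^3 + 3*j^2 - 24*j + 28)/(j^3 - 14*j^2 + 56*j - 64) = (j^2 + 5*j - 14)/(j^2 - 12*j + 32)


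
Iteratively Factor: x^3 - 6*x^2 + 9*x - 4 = (x - 1)*(x^2 - 5*x + 4) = (x - 4)*(x - 1)*(x - 1)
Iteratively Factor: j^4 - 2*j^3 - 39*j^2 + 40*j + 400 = (j + 4)*(j^3 - 6*j^2 - 15*j + 100) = (j - 5)*(j + 4)*(j^2 - j - 20) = (j - 5)^2*(j + 4)*(j + 4)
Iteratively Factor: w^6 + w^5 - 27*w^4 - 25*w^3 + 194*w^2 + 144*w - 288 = (w + 2)*(w^5 - w^4 - 25*w^3 + 25*w^2 + 144*w - 144) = (w + 2)*(w + 3)*(w^4 - 4*w^3 - 13*w^2 + 64*w - 48) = (w - 4)*(w + 2)*(w + 3)*(w^3 - 13*w + 12) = (w - 4)*(w + 2)*(w + 3)*(w + 4)*(w^2 - 4*w + 3) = (w - 4)*(w - 1)*(w + 2)*(w + 3)*(w + 4)*(w - 3)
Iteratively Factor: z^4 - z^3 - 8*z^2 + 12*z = (z)*(z^3 - z^2 - 8*z + 12) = z*(z + 3)*(z^2 - 4*z + 4) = z*(z - 2)*(z + 3)*(z - 2)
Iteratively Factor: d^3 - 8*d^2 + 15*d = (d)*(d^2 - 8*d + 15) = d*(d - 5)*(d - 3)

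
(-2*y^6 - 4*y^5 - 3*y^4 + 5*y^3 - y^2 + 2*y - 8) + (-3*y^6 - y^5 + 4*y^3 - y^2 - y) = -5*y^6 - 5*y^5 - 3*y^4 + 9*y^3 - 2*y^2 + y - 8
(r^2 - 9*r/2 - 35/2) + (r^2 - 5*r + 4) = 2*r^2 - 19*r/2 - 27/2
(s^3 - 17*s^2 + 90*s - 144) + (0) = s^3 - 17*s^2 + 90*s - 144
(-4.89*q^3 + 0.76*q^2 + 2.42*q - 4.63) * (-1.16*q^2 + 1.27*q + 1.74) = 5.6724*q^5 - 7.0919*q^4 - 10.3506*q^3 + 9.7666*q^2 - 1.6693*q - 8.0562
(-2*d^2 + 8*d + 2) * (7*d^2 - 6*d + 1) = -14*d^4 + 68*d^3 - 36*d^2 - 4*d + 2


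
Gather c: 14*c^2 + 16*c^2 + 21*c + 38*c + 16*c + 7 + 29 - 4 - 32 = 30*c^2 + 75*c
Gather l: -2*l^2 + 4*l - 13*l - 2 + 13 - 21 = -2*l^2 - 9*l - 10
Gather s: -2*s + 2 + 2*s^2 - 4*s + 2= 2*s^2 - 6*s + 4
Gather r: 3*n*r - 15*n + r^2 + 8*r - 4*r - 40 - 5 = -15*n + r^2 + r*(3*n + 4) - 45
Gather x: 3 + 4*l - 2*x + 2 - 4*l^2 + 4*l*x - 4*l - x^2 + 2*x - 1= -4*l^2 + 4*l*x - x^2 + 4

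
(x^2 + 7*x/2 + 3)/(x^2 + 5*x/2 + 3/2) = (x + 2)/(x + 1)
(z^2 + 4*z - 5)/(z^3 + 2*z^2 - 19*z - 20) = (z - 1)/(z^2 - 3*z - 4)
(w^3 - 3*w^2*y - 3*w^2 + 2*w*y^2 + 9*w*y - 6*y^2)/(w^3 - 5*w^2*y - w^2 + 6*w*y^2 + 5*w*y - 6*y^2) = (-w^2 + w*y + 3*w - 3*y)/(-w^2 + 3*w*y + w - 3*y)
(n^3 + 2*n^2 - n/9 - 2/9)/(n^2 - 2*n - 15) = (-9*n^3 - 18*n^2 + n + 2)/(9*(-n^2 + 2*n + 15))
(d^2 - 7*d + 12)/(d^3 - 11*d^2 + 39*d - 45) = (d - 4)/(d^2 - 8*d + 15)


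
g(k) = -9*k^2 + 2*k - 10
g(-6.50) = -403.25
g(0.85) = -14.80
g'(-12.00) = 218.00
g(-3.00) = -97.00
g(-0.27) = -11.20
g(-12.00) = -1330.00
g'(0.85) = -13.30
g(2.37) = -55.81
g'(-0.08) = 3.44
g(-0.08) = -10.22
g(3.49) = -112.64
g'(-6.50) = 119.00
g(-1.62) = -36.86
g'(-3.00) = 56.00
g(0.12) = -9.89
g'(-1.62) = 31.16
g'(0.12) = -0.16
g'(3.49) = -60.82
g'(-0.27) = 6.86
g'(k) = 2 - 18*k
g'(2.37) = -40.66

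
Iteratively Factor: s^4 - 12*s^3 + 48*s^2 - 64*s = (s - 4)*(s^3 - 8*s^2 + 16*s) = (s - 4)^2*(s^2 - 4*s) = s*(s - 4)^2*(s - 4)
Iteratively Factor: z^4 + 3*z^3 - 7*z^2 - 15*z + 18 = (z + 3)*(z^3 - 7*z + 6) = (z - 2)*(z + 3)*(z^2 + 2*z - 3) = (z - 2)*(z + 3)^2*(z - 1)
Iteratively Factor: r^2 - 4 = (r - 2)*(r + 2)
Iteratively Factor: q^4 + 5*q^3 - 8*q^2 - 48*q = (q + 4)*(q^3 + q^2 - 12*q) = q*(q + 4)*(q^2 + q - 12) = q*(q - 3)*(q + 4)*(q + 4)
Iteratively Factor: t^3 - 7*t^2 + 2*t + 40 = (t + 2)*(t^2 - 9*t + 20) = (t - 4)*(t + 2)*(t - 5)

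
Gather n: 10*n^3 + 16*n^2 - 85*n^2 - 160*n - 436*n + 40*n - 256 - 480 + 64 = 10*n^3 - 69*n^2 - 556*n - 672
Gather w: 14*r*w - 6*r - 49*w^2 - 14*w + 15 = -6*r - 49*w^2 + w*(14*r - 14) + 15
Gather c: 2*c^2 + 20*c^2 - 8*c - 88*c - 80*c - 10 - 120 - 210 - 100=22*c^2 - 176*c - 440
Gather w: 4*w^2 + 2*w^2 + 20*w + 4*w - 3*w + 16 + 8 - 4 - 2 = 6*w^2 + 21*w + 18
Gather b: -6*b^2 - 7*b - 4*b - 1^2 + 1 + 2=-6*b^2 - 11*b + 2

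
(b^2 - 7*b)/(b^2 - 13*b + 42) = b/(b - 6)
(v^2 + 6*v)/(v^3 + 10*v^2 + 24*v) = 1/(v + 4)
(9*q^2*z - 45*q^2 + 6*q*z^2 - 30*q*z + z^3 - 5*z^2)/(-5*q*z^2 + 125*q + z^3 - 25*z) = (9*q^2 + 6*q*z + z^2)/(-5*q*z - 25*q + z^2 + 5*z)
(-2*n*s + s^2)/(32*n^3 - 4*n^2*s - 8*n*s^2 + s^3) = s/(-16*n^2 - 6*n*s + s^2)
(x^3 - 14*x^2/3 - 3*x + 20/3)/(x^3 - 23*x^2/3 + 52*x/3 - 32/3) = (3*x^2 - 11*x - 20)/(3*x^2 - 20*x + 32)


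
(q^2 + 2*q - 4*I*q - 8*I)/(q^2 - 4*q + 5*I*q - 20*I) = (q^2 + q*(2 - 4*I) - 8*I)/(q^2 + q*(-4 + 5*I) - 20*I)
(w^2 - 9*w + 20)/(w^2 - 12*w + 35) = (w - 4)/(w - 7)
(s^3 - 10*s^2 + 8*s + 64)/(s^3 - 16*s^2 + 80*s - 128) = (s + 2)/(s - 4)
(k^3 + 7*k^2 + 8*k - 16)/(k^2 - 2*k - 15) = (-k^3 - 7*k^2 - 8*k + 16)/(-k^2 + 2*k + 15)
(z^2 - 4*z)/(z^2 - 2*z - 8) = z/(z + 2)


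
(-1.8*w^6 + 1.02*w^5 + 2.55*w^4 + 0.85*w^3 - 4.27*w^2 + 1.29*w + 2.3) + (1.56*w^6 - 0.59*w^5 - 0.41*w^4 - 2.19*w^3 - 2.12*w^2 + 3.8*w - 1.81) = -0.24*w^6 + 0.43*w^5 + 2.14*w^4 - 1.34*w^3 - 6.39*w^2 + 5.09*w + 0.49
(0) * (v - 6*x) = 0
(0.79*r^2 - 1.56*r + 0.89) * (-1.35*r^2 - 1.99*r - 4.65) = -1.0665*r^4 + 0.5339*r^3 - 1.7706*r^2 + 5.4829*r - 4.1385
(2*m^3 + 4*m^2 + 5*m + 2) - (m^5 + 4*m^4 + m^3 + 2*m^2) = -m^5 - 4*m^4 + m^3 + 2*m^2 + 5*m + 2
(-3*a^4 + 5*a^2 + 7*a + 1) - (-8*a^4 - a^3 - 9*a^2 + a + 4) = 5*a^4 + a^3 + 14*a^2 + 6*a - 3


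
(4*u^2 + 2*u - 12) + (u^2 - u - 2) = 5*u^2 + u - 14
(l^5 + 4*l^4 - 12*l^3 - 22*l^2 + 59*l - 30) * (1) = l^5 + 4*l^4 - 12*l^3 - 22*l^2 + 59*l - 30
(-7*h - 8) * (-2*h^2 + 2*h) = 14*h^3 + 2*h^2 - 16*h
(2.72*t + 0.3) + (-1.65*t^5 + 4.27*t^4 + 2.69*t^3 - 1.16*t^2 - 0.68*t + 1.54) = -1.65*t^5 + 4.27*t^4 + 2.69*t^3 - 1.16*t^2 + 2.04*t + 1.84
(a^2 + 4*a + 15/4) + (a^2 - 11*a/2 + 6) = 2*a^2 - 3*a/2 + 39/4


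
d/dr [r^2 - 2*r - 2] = 2*r - 2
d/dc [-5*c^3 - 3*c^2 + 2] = 3*c*(-5*c - 2)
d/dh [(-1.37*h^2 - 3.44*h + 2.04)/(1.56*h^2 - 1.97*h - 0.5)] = (8.0653*h^2 - 4.9948*h + 5.7388)/(2.4336*h^4 - 6.1464*h^3 + 2.3209*h^2 + 1.97*h + 0.25)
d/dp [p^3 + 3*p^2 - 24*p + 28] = 3*p^2 + 6*p - 24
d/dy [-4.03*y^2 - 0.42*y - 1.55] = -8.06*y - 0.42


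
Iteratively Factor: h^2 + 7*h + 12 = (h + 4)*(h + 3)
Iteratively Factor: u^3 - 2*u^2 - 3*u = (u - 3)*(u^2 + u) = u*(u - 3)*(u + 1)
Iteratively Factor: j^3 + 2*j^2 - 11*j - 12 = (j + 4)*(j^2 - 2*j - 3) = (j + 1)*(j + 4)*(j - 3)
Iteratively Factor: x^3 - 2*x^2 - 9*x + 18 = (x - 2)*(x^2 - 9) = (x - 3)*(x - 2)*(x + 3)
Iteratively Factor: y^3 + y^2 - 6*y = (y - 2)*(y^2 + 3*y) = (y - 2)*(y + 3)*(y)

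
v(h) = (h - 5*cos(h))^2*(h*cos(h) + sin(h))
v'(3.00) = -228.61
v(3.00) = -178.79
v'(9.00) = -1662.64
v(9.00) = -1431.10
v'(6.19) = 11.64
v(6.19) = 8.91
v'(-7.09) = -725.65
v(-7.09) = -626.18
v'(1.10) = -17.82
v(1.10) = 1.90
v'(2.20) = -103.38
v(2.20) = -12.86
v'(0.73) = -22.44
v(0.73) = 10.87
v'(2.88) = -248.34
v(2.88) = -150.00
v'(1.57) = 14.97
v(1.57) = 2.46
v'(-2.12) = -1.50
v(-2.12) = 0.06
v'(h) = (h - 5*cos(h))^2*(-h*sin(h) + 2*cos(h)) + (h - 5*cos(h))*(h*cos(h) + sin(h))*(10*sin(h) + 2)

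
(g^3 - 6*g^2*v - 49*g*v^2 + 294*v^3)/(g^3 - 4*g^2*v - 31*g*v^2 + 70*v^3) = (-g^2 - g*v + 42*v^2)/(-g^2 - 3*g*v + 10*v^2)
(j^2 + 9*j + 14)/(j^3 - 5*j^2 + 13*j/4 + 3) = 4*(j^2 + 9*j + 14)/(4*j^3 - 20*j^2 + 13*j + 12)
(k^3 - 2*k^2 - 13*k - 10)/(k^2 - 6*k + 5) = (k^2 + 3*k + 2)/(k - 1)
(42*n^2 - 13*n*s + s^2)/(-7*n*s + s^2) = (-6*n + s)/s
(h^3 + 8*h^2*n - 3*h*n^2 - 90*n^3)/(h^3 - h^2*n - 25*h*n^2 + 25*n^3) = (h^2 + 3*h*n - 18*n^2)/(h^2 - 6*h*n + 5*n^2)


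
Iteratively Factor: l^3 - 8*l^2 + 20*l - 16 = (l - 2)*(l^2 - 6*l + 8) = (l - 2)^2*(l - 4)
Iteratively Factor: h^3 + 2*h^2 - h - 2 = (h + 1)*(h^2 + h - 2) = (h - 1)*(h + 1)*(h + 2)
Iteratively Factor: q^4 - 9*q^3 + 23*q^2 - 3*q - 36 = (q + 1)*(q^3 - 10*q^2 + 33*q - 36) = (q - 3)*(q + 1)*(q^2 - 7*q + 12) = (q - 3)^2*(q + 1)*(q - 4)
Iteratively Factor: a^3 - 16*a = (a)*(a^2 - 16) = a*(a - 4)*(a + 4)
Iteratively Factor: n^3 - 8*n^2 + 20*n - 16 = (n - 2)*(n^2 - 6*n + 8) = (n - 4)*(n - 2)*(n - 2)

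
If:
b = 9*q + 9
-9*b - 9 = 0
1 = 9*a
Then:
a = 1/9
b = -1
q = -10/9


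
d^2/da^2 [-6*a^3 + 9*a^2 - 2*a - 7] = 18 - 36*a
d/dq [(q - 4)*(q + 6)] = 2*q + 2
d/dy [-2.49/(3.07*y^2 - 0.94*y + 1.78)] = (15.2886*y - 2.3406)/(3.07*y^2 - 0.94*y + 1.78)^2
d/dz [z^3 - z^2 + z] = 3*z^2 - 2*z + 1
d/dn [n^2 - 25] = 2*n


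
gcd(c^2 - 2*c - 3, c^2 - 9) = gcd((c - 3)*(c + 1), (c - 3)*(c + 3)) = c - 3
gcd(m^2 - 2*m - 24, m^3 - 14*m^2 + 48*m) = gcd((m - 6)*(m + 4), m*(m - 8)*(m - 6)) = m - 6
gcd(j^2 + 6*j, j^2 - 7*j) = j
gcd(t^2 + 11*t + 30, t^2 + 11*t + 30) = t^2 + 11*t + 30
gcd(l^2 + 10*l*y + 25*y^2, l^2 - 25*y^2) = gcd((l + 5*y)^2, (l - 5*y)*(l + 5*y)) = l + 5*y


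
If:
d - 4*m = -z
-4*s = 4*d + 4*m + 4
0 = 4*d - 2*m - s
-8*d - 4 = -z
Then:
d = 0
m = 1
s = -2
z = 4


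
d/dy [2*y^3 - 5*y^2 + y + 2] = 6*y^2 - 10*y + 1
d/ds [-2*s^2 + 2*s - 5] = 2 - 4*s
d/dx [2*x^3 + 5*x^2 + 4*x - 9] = 6*x^2 + 10*x + 4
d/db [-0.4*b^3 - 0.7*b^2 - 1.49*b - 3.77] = -1.2*b^2 - 1.4*b - 1.49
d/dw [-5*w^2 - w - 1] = -10*w - 1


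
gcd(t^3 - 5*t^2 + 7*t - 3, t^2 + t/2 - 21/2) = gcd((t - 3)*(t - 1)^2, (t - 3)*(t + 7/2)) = t - 3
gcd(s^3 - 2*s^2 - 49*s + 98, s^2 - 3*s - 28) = s - 7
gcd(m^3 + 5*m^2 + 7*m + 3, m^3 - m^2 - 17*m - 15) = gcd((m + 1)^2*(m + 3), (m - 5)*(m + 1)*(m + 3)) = m^2 + 4*m + 3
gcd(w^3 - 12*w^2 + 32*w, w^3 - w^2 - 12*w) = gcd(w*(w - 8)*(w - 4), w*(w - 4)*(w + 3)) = w^2 - 4*w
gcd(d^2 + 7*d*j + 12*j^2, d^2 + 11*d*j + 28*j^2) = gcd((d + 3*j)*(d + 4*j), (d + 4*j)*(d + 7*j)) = d + 4*j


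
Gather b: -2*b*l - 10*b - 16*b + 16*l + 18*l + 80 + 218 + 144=b*(-2*l - 26) + 34*l + 442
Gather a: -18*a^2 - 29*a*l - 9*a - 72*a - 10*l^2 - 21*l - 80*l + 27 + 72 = -18*a^2 + a*(-29*l - 81) - 10*l^2 - 101*l + 99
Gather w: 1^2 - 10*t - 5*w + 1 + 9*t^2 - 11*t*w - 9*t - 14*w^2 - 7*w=9*t^2 - 19*t - 14*w^2 + w*(-11*t - 12) + 2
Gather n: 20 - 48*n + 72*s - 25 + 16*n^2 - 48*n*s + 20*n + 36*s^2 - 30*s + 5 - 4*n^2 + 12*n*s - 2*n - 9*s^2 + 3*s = 12*n^2 + n*(-36*s - 30) + 27*s^2 + 45*s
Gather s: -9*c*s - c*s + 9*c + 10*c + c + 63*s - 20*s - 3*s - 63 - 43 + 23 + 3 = 20*c + s*(40 - 10*c) - 80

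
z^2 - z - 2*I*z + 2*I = (z - 1)*(z - 2*I)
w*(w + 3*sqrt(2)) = w^2 + 3*sqrt(2)*w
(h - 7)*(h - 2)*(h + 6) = h^3 - 3*h^2 - 40*h + 84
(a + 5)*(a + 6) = a^2 + 11*a + 30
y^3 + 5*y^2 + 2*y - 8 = (y - 1)*(y + 2)*(y + 4)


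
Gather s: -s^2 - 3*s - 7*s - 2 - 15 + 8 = -s^2 - 10*s - 9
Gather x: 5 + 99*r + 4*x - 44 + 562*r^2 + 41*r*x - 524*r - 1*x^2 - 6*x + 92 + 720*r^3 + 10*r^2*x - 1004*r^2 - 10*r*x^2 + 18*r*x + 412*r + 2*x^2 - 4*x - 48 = 720*r^3 - 442*r^2 - 13*r + x^2*(1 - 10*r) + x*(10*r^2 + 59*r - 6) + 5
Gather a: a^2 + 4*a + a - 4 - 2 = a^2 + 5*a - 6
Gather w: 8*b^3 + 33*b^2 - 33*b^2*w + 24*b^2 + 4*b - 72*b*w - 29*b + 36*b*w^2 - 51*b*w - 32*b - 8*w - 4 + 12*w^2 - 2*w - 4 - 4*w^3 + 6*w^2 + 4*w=8*b^3 + 57*b^2 - 57*b - 4*w^3 + w^2*(36*b + 18) + w*(-33*b^2 - 123*b - 6) - 8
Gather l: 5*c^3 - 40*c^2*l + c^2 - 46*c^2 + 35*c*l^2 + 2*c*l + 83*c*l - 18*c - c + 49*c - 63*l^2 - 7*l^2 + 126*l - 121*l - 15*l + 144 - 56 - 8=5*c^3 - 45*c^2 + 30*c + l^2*(35*c - 70) + l*(-40*c^2 + 85*c - 10) + 80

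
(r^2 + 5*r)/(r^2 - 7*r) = (r + 5)/(r - 7)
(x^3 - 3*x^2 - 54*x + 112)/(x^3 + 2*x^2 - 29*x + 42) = (x - 8)/(x - 3)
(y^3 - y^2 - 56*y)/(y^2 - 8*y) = y + 7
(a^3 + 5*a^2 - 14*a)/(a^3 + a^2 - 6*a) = (a + 7)/(a + 3)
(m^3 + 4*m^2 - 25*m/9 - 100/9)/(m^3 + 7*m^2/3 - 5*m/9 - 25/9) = (3*m^2 + 7*m - 20)/(3*m^2 + 2*m - 5)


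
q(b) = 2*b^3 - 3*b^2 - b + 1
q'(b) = 6*b^2 - 6*b - 1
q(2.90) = 21.65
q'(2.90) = 32.06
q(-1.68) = -15.27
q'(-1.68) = 26.01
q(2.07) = 3.81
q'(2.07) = 12.29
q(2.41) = 9.16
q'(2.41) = 19.39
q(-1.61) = -13.51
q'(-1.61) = 24.21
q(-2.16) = -30.99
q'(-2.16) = 39.95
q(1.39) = -0.82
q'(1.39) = 2.25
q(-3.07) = -82.07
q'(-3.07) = 73.97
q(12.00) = 3013.00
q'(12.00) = 791.00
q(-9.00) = -1691.00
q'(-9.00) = 539.00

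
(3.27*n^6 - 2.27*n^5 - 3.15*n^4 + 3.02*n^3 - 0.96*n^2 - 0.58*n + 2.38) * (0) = 0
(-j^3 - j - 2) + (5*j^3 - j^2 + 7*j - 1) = 4*j^3 - j^2 + 6*j - 3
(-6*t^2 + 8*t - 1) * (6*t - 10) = -36*t^3 + 108*t^2 - 86*t + 10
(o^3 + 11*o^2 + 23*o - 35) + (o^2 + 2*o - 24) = o^3 + 12*o^2 + 25*o - 59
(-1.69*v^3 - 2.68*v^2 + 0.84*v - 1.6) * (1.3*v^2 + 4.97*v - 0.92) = -2.197*v^5 - 11.8833*v^4 - 10.6728*v^3 + 4.5604*v^2 - 8.7248*v + 1.472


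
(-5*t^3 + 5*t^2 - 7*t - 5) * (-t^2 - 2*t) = 5*t^5 + 5*t^4 - 3*t^3 + 19*t^2 + 10*t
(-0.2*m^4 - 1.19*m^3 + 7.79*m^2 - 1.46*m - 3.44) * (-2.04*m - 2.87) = 0.408*m^5 + 3.0016*m^4 - 12.4763*m^3 - 19.3789*m^2 + 11.2078*m + 9.8728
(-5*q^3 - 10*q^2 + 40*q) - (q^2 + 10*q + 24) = -5*q^3 - 11*q^2 + 30*q - 24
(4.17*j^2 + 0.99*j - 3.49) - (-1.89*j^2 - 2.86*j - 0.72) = 6.06*j^2 + 3.85*j - 2.77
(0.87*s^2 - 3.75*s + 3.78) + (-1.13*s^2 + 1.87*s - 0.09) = -0.26*s^2 - 1.88*s + 3.69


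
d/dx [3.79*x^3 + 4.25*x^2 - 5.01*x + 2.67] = 11.37*x^2 + 8.5*x - 5.01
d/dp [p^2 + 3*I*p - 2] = 2*p + 3*I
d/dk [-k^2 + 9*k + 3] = 9 - 2*k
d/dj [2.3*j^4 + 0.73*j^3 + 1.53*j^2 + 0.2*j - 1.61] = 9.2*j^3 + 2.19*j^2 + 3.06*j + 0.2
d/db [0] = 0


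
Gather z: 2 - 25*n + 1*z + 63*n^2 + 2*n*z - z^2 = 63*n^2 - 25*n - z^2 + z*(2*n + 1) + 2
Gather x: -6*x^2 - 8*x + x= -6*x^2 - 7*x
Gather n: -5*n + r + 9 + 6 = -5*n + r + 15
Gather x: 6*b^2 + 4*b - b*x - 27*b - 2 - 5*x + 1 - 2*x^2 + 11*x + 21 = 6*b^2 - 23*b - 2*x^2 + x*(6 - b) + 20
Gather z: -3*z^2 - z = -3*z^2 - z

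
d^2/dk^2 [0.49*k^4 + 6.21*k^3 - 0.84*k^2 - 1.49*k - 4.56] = 5.88*k^2 + 37.26*k - 1.68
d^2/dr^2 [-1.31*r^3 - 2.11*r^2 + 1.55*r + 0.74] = -7.86*r - 4.22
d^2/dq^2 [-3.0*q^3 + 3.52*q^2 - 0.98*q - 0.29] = 7.04 - 18.0*q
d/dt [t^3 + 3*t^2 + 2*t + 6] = 3*t^2 + 6*t + 2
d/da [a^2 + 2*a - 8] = 2*a + 2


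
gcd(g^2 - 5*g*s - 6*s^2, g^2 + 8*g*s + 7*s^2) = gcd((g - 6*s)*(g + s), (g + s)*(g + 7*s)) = g + s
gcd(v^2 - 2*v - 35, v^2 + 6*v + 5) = v + 5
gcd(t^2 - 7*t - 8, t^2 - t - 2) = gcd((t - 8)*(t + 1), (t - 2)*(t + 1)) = t + 1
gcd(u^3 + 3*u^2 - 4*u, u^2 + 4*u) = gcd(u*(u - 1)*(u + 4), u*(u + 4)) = u^2 + 4*u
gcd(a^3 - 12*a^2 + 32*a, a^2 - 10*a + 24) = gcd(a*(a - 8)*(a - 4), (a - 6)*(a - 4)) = a - 4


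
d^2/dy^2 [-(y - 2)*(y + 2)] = -2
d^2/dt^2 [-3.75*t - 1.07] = 0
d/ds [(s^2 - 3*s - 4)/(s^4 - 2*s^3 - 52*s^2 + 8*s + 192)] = (-2*s^5 + 11*s^4 + 4*s^3 - 172*s^2 - 32*s - 544)/(s^8 - 4*s^7 - 100*s^6 + 224*s^5 + 3056*s^4 - 1600*s^3 - 19904*s^2 + 3072*s + 36864)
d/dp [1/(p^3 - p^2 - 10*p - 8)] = (-3*p^2 + 2*p + 10)/(-p^3 + p^2 + 10*p + 8)^2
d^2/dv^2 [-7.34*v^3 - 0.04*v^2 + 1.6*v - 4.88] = -44.04*v - 0.08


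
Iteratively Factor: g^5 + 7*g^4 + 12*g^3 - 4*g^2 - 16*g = (g)*(g^4 + 7*g^3 + 12*g^2 - 4*g - 16) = g*(g + 2)*(g^3 + 5*g^2 + 2*g - 8) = g*(g - 1)*(g + 2)*(g^2 + 6*g + 8) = g*(g - 1)*(g + 2)*(g + 4)*(g + 2)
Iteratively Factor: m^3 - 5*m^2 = (m - 5)*(m^2) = m*(m - 5)*(m)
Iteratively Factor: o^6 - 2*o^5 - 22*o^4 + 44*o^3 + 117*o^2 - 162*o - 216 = (o - 3)*(o^5 + o^4 - 19*o^3 - 13*o^2 + 78*o + 72) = (o - 3)*(o + 4)*(o^4 - 3*o^3 - 7*o^2 + 15*o + 18) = (o - 3)^2*(o + 4)*(o^3 - 7*o - 6) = (o - 3)^3*(o + 4)*(o^2 + 3*o + 2) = (o - 3)^3*(o + 2)*(o + 4)*(o + 1)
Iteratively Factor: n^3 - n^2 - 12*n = (n + 3)*(n^2 - 4*n) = (n - 4)*(n + 3)*(n)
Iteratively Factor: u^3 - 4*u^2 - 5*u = (u)*(u^2 - 4*u - 5) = u*(u - 5)*(u + 1)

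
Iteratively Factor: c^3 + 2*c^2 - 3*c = (c)*(c^2 + 2*c - 3) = c*(c - 1)*(c + 3)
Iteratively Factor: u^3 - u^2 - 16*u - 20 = (u + 2)*(u^2 - 3*u - 10) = (u - 5)*(u + 2)*(u + 2)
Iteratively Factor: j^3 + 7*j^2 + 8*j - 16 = (j - 1)*(j^2 + 8*j + 16) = (j - 1)*(j + 4)*(j + 4)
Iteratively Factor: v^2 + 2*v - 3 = (v - 1)*(v + 3)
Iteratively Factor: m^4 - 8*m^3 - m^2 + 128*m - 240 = (m - 5)*(m^3 - 3*m^2 - 16*m + 48) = (m - 5)*(m + 4)*(m^2 - 7*m + 12) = (m - 5)*(m - 3)*(m + 4)*(m - 4)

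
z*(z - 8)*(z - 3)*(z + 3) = z^4 - 8*z^3 - 9*z^2 + 72*z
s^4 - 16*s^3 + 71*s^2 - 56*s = s*(s - 8)*(s - 7)*(s - 1)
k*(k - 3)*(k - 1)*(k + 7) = k^4 + 3*k^3 - 25*k^2 + 21*k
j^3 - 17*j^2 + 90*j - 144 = (j - 8)*(j - 6)*(j - 3)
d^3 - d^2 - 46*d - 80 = (d - 8)*(d + 2)*(d + 5)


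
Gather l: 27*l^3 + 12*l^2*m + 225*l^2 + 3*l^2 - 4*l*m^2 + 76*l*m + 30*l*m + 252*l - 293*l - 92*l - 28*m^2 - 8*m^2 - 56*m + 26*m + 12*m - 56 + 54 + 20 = 27*l^3 + l^2*(12*m + 228) + l*(-4*m^2 + 106*m - 133) - 36*m^2 - 18*m + 18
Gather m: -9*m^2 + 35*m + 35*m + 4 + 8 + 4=-9*m^2 + 70*m + 16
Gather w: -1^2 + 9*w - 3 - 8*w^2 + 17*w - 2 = -8*w^2 + 26*w - 6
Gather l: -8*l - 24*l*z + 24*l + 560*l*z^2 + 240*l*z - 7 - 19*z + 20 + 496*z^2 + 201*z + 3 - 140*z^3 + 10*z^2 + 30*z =l*(560*z^2 + 216*z + 16) - 140*z^3 + 506*z^2 + 212*z + 16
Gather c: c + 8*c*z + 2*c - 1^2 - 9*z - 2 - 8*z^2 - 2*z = c*(8*z + 3) - 8*z^2 - 11*z - 3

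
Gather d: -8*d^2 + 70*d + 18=-8*d^2 + 70*d + 18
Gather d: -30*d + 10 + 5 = 15 - 30*d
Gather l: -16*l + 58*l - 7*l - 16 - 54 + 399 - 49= 35*l + 280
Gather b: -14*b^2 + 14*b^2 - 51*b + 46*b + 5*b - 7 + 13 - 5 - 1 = 0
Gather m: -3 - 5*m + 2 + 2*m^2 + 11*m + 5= 2*m^2 + 6*m + 4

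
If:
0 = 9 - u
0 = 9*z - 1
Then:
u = 9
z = 1/9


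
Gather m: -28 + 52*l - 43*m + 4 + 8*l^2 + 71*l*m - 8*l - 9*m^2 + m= 8*l^2 + 44*l - 9*m^2 + m*(71*l - 42) - 24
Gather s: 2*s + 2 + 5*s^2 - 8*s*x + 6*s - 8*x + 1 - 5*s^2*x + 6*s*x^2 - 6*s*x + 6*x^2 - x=s^2*(5 - 5*x) + s*(6*x^2 - 14*x + 8) + 6*x^2 - 9*x + 3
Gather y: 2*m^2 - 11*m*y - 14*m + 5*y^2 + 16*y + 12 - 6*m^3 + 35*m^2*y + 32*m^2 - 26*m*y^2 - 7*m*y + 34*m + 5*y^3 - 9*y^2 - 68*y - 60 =-6*m^3 + 34*m^2 + 20*m + 5*y^3 + y^2*(-26*m - 4) + y*(35*m^2 - 18*m - 52) - 48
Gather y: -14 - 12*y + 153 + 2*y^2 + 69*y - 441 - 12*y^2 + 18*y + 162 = -10*y^2 + 75*y - 140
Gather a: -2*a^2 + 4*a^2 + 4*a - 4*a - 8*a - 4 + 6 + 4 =2*a^2 - 8*a + 6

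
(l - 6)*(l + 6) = l^2 - 36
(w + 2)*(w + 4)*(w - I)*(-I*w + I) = -I*w^4 - w^3 - 5*I*w^3 - 5*w^2 - 2*I*w^2 - 2*w + 8*I*w + 8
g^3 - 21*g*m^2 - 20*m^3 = (g - 5*m)*(g + m)*(g + 4*m)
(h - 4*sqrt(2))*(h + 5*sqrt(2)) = h^2 + sqrt(2)*h - 40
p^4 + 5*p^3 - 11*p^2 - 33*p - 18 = (p - 3)*(p + 1)^2*(p + 6)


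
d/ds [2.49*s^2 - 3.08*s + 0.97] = 4.98*s - 3.08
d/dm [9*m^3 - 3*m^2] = 3*m*(9*m - 2)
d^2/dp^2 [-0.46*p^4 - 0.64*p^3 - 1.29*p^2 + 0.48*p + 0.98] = -5.52*p^2 - 3.84*p - 2.58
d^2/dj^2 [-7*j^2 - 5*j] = -14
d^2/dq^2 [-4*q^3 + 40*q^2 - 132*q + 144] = 80 - 24*q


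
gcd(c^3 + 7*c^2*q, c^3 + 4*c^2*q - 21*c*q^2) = c^2 + 7*c*q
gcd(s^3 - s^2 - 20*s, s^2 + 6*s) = s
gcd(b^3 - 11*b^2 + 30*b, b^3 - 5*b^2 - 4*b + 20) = b - 5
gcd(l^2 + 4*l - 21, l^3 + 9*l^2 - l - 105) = l^2 + 4*l - 21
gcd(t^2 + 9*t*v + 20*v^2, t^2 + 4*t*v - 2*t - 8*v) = t + 4*v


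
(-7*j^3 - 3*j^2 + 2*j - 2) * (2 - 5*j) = 35*j^4 + j^3 - 16*j^2 + 14*j - 4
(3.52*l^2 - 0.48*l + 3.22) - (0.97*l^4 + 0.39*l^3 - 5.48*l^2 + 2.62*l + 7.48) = -0.97*l^4 - 0.39*l^3 + 9.0*l^2 - 3.1*l - 4.26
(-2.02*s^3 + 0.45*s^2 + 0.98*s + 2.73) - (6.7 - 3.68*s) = -2.02*s^3 + 0.45*s^2 + 4.66*s - 3.97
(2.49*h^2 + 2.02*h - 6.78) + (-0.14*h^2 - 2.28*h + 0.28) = 2.35*h^2 - 0.26*h - 6.5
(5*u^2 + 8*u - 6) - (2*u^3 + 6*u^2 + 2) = -2*u^3 - u^2 + 8*u - 8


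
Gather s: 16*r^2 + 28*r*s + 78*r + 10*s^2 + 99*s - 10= 16*r^2 + 78*r + 10*s^2 + s*(28*r + 99) - 10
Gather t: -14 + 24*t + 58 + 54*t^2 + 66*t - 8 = 54*t^2 + 90*t + 36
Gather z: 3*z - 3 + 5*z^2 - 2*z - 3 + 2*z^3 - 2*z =2*z^3 + 5*z^2 - z - 6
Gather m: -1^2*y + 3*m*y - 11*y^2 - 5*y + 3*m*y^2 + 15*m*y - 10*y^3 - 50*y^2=m*(3*y^2 + 18*y) - 10*y^3 - 61*y^2 - 6*y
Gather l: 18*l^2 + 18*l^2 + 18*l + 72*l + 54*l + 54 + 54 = 36*l^2 + 144*l + 108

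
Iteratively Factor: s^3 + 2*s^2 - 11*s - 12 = (s - 3)*(s^2 + 5*s + 4) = (s - 3)*(s + 4)*(s + 1)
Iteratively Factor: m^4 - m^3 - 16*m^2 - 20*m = (m)*(m^3 - m^2 - 16*m - 20) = m*(m + 2)*(m^2 - 3*m - 10) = m*(m - 5)*(m + 2)*(m + 2)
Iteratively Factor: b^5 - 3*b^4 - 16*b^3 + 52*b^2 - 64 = (b - 4)*(b^4 + b^3 - 12*b^2 + 4*b + 16) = (b - 4)*(b - 2)*(b^3 + 3*b^2 - 6*b - 8) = (b - 4)*(b - 2)*(b + 1)*(b^2 + 2*b - 8) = (b - 4)*(b - 2)^2*(b + 1)*(b + 4)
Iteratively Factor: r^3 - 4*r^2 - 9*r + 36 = (r - 3)*(r^2 - r - 12) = (r - 4)*(r - 3)*(r + 3)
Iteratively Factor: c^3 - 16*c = (c - 4)*(c^2 + 4*c) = (c - 4)*(c + 4)*(c)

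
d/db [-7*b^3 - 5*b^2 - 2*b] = -21*b^2 - 10*b - 2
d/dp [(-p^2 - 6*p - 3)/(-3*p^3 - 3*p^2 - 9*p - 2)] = (-3*p^4 - 36*p^3 - 36*p^2 - 14*p - 15)/(9*p^6 + 18*p^5 + 63*p^4 + 66*p^3 + 93*p^2 + 36*p + 4)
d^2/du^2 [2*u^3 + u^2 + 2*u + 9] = 12*u + 2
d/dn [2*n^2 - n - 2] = 4*n - 1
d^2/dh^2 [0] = 0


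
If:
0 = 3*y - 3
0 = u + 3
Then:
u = -3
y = 1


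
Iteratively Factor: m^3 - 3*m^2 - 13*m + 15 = (m - 1)*(m^2 - 2*m - 15) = (m - 1)*(m + 3)*(m - 5)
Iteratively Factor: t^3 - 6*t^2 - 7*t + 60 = (t + 3)*(t^2 - 9*t + 20) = (t - 5)*(t + 3)*(t - 4)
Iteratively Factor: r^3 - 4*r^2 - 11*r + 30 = (r + 3)*(r^2 - 7*r + 10) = (r - 2)*(r + 3)*(r - 5)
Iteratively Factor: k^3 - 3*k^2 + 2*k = (k - 2)*(k^2 - k) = (k - 2)*(k - 1)*(k)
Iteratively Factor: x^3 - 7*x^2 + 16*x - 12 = (x - 2)*(x^2 - 5*x + 6) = (x - 2)^2*(x - 3)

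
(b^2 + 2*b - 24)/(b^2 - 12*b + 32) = (b + 6)/(b - 8)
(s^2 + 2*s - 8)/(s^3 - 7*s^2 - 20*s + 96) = (s - 2)/(s^2 - 11*s + 24)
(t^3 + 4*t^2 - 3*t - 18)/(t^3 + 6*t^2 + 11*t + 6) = (t^2 + t - 6)/(t^2 + 3*t + 2)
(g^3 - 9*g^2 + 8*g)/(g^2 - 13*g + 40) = g*(g - 1)/(g - 5)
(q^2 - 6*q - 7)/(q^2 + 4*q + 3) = (q - 7)/(q + 3)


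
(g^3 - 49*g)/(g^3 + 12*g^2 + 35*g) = (g - 7)/(g + 5)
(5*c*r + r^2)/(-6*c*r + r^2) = (5*c + r)/(-6*c + r)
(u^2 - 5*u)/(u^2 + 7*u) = (u - 5)/(u + 7)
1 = 1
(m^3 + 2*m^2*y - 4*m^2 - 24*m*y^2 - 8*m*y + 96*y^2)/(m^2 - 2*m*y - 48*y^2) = (-m^2 + 4*m*y + 4*m - 16*y)/(-m + 8*y)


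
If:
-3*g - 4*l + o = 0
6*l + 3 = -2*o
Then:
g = 7*o/9 + 2/3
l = -o/3 - 1/2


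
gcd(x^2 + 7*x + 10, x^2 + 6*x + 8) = x + 2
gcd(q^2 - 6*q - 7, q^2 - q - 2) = q + 1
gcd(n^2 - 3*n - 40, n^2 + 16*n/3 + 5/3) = n + 5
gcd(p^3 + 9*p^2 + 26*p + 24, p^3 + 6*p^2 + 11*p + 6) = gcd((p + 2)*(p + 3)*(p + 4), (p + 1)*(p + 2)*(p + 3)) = p^2 + 5*p + 6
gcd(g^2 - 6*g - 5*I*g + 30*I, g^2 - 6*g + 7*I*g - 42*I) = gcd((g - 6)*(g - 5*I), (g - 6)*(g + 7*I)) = g - 6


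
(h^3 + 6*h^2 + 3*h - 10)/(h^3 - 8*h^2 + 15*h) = (h^3 + 6*h^2 + 3*h - 10)/(h*(h^2 - 8*h + 15))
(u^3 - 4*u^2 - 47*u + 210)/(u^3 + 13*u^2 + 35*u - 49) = (u^2 - 11*u + 30)/(u^2 + 6*u - 7)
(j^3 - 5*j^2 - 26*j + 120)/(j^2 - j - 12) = (j^2 - j - 30)/(j + 3)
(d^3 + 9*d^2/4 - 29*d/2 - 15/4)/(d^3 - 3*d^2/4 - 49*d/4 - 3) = (d^2 + 2*d - 15)/(d^2 - d - 12)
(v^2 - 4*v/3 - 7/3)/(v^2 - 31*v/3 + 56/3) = (v + 1)/(v - 8)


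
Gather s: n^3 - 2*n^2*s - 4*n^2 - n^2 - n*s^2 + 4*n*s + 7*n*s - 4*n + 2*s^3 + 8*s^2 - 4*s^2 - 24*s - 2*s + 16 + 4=n^3 - 5*n^2 - 4*n + 2*s^3 + s^2*(4 - n) + s*(-2*n^2 + 11*n - 26) + 20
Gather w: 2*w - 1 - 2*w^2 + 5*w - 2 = -2*w^2 + 7*w - 3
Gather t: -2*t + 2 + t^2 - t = t^2 - 3*t + 2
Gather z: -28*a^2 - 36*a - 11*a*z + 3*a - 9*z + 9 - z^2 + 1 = -28*a^2 - 33*a - z^2 + z*(-11*a - 9) + 10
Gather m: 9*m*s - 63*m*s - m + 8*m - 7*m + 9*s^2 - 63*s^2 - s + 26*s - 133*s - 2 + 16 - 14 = -54*m*s - 54*s^2 - 108*s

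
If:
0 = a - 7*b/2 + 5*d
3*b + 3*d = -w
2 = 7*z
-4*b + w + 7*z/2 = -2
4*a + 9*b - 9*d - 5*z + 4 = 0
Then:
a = -315/544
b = 555/1904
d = 87/272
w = -873/476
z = 2/7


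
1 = 1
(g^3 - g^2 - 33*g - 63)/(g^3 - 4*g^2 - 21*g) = (g + 3)/g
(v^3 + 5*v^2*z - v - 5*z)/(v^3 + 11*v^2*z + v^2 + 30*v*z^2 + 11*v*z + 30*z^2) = (v - 1)/(v + 6*z)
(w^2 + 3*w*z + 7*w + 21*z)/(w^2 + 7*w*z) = (w^2 + 3*w*z + 7*w + 21*z)/(w*(w + 7*z))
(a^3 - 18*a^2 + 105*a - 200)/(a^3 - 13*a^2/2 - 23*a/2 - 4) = 2*(a^2 - 10*a + 25)/(2*a^2 + 3*a + 1)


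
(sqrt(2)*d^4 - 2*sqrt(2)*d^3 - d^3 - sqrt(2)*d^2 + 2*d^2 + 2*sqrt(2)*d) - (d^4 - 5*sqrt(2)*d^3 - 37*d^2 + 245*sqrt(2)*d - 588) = -d^4 + sqrt(2)*d^4 - d^3 + 3*sqrt(2)*d^3 - sqrt(2)*d^2 + 39*d^2 - 243*sqrt(2)*d + 588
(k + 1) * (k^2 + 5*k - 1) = k^3 + 6*k^2 + 4*k - 1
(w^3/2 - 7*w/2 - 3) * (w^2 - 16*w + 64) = w^5/2 - 8*w^4 + 57*w^3/2 + 53*w^2 - 176*w - 192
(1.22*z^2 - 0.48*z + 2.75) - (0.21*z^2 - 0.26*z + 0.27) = 1.01*z^2 - 0.22*z + 2.48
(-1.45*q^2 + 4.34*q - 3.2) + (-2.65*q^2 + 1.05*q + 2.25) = -4.1*q^2 + 5.39*q - 0.95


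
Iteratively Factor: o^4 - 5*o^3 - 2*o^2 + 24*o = (o - 3)*(o^3 - 2*o^2 - 8*o) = (o - 3)*(o + 2)*(o^2 - 4*o) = (o - 4)*(o - 3)*(o + 2)*(o)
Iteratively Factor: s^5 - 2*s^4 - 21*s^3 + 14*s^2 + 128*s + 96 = (s + 2)*(s^4 - 4*s^3 - 13*s^2 + 40*s + 48) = (s - 4)*(s + 2)*(s^3 - 13*s - 12) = (s - 4)*(s + 1)*(s + 2)*(s^2 - s - 12) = (s - 4)^2*(s + 1)*(s + 2)*(s + 3)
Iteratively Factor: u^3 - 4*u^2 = (u)*(u^2 - 4*u) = u^2*(u - 4)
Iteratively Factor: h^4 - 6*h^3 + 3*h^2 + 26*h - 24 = (h + 2)*(h^3 - 8*h^2 + 19*h - 12) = (h - 3)*(h + 2)*(h^2 - 5*h + 4) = (h - 3)*(h - 1)*(h + 2)*(h - 4)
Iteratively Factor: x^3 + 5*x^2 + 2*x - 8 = (x + 4)*(x^2 + x - 2) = (x + 2)*(x + 4)*(x - 1)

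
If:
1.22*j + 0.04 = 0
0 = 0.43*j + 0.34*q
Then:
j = -0.03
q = 0.04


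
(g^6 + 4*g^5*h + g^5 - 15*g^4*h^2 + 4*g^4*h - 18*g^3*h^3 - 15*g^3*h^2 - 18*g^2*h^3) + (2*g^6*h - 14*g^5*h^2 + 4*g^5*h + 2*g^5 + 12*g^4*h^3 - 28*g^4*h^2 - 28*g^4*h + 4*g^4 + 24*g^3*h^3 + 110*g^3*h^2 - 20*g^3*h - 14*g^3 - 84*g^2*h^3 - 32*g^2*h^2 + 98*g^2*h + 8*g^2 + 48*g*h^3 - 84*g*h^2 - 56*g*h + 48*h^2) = 2*g^6*h + g^6 - 14*g^5*h^2 + 8*g^5*h + 3*g^5 + 12*g^4*h^3 - 43*g^4*h^2 - 24*g^4*h + 4*g^4 + 6*g^3*h^3 + 95*g^3*h^2 - 20*g^3*h - 14*g^3 - 102*g^2*h^3 - 32*g^2*h^2 + 98*g^2*h + 8*g^2 + 48*g*h^3 - 84*g*h^2 - 56*g*h + 48*h^2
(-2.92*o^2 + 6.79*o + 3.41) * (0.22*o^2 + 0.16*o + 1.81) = -0.6424*o^4 + 1.0266*o^3 - 3.4486*o^2 + 12.8355*o + 6.1721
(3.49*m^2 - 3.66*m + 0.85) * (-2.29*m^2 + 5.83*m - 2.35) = -7.9921*m^4 + 28.7281*m^3 - 31.4858*m^2 + 13.5565*m - 1.9975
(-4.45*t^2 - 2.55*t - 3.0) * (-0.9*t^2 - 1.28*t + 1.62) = 4.005*t^4 + 7.991*t^3 - 1.245*t^2 - 0.291*t - 4.86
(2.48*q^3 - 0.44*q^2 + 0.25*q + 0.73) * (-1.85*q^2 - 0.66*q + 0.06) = -4.588*q^5 - 0.8228*q^4 - 0.0233*q^3 - 1.5419*q^2 - 0.4668*q + 0.0438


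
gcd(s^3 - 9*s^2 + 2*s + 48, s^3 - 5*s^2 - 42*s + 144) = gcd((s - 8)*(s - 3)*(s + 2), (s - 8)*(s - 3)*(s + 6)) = s^2 - 11*s + 24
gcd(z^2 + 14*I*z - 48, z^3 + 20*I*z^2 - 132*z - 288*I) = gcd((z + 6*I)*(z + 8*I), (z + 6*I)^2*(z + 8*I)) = z^2 + 14*I*z - 48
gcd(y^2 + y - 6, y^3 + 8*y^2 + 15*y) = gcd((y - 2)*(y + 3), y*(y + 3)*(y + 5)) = y + 3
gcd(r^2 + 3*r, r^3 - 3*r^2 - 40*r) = r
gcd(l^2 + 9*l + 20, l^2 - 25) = l + 5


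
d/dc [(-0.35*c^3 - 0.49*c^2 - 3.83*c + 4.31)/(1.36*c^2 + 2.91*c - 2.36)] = (-0.476*c^4 - 2.037*c^3 + 6.2609*c^2 - 9.4104*c - 3.5033)/(1.8496*c^4 + 7.9152*c^3 + 2.0489*c^2 - 13.7352*c + 5.5696)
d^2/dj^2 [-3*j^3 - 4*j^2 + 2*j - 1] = -18*j - 8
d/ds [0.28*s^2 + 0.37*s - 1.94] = 0.56*s + 0.37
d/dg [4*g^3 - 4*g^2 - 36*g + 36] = 12*g^2 - 8*g - 36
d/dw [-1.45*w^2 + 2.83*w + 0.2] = 2.83 - 2.9*w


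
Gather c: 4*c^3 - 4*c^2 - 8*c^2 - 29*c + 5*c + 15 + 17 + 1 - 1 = 4*c^3 - 12*c^2 - 24*c + 32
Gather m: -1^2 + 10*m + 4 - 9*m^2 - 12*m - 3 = -9*m^2 - 2*m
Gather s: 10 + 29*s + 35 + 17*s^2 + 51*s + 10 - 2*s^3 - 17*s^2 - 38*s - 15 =-2*s^3 + 42*s + 40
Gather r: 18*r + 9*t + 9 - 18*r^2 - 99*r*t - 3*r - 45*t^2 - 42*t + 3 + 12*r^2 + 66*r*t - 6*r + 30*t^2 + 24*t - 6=-6*r^2 + r*(9 - 33*t) - 15*t^2 - 9*t + 6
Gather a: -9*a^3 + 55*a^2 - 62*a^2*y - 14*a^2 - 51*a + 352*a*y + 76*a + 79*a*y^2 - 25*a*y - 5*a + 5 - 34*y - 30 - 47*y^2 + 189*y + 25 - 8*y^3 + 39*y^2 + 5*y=-9*a^3 + a^2*(41 - 62*y) + a*(79*y^2 + 327*y + 20) - 8*y^3 - 8*y^2 + 160*y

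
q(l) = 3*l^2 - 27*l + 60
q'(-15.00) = -117.00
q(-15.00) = 1140.00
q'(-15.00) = -117.00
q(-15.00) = 1140.00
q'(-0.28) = -28.68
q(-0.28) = 67.80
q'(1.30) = -19.20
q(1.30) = 29.97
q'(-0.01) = -27.06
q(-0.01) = 60.27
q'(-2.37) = -41.22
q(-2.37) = 140.84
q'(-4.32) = -52.92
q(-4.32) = 232.63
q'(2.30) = -13.20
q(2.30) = 13.77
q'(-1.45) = -35.70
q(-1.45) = 105.46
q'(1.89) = -15.66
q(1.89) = 19.69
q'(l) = 6*l - 27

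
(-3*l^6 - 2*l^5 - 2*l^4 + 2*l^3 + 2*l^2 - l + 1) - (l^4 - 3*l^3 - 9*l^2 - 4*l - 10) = -3*l^6 - 2*l^5 - 3*l^4 + 5*l^3 + 11*l^2 + 3*l + 11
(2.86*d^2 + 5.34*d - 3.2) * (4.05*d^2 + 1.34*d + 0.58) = 11.583*d^4 + 25.4594*d^3 - 4.1456*d^2 - 1.1908*d - 1.856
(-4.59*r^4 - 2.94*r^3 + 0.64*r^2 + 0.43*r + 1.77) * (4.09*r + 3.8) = -18.7731*r^5 - 29.4666*r^4 - 8.5544*r^3 + 4.1907*r^2 + 8.8733*r + 6.726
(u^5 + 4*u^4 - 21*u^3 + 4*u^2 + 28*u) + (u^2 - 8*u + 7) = u^5 + 4*u^4 - 21*u^3 + 5*u^2 + 20*u + 7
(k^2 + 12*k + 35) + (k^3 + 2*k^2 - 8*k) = k^3 + 3*k^2 + 4*k + 35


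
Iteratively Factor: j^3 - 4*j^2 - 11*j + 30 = (j + 3)*(j^2 - 7*j + 10) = (j - 2)*(j + 3)*(j - 5)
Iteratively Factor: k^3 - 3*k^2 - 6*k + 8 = (k - 1)*(k^2 - 2*k - 8) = (k - 1)*(k + 2)*(k - 4)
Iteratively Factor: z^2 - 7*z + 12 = (z - 4)*(z - 3)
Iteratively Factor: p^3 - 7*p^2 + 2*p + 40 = (p - 5)*(p^2 - 2*p - 8) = (p - 5)*(p - 4)*(p + 2)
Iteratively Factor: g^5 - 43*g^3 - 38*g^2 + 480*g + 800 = (g + 2)*(g^4 - 2*g^3 - 39*g^2 + 40*g + 400) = (g + 2)*(g + 4)*(g^3 - 6*g^2 - 15*g + 100) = (g - 5)*(g + 2)*(g + 4)*(g^2 - g - 20) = (g - 5)*(g + 2)*(g + 4)^2*(g - 5)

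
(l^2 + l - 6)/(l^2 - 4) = (l + 3)/(l + 2)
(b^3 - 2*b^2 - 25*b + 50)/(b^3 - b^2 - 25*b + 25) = (b - 2)/(b - 1)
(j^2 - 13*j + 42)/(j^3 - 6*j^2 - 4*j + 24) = (j - 7)/(j^2 - 4)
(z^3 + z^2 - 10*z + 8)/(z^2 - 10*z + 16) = (z^2 + 3*z - 4)/(z - 8)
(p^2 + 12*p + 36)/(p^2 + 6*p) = (p + 6)/p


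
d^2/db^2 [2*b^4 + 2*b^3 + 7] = 12*b*(2*b + 1)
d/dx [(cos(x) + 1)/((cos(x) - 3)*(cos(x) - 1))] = (cos(x)^2 + 2*cos(x) - 7)*sin(x)/((cos(x) - 3)^2*(cos(x) - 1)^2)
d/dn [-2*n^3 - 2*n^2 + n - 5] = -6*n^2 - 4*n + 1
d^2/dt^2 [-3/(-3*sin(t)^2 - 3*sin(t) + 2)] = 9*(-12*sin(t)^4 - 9*sin(t)^3 + 7*sin(t)^2 + 16*sin(t) + 10)/(3*sin(t)^2 + 3*sin(t) - 2)^3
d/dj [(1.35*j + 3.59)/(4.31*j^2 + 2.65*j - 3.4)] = (5.8185*j^2 + 3.5775*j - (1.35*j + 3.59)*(8.62*j + 2.65) - 4.59)/(4.31*j^2 + 2.65*j - 3.4)^2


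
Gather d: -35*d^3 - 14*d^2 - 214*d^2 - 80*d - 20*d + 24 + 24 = -35*d^3 - 228*d^2 - 100*d + 48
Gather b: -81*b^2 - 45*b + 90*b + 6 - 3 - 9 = -81*b^2 + 45*b - 6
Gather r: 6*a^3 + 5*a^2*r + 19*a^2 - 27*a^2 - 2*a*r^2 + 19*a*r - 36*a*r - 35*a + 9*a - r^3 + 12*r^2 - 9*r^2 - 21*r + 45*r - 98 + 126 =6*a^3 - 8*a^2 - 26*a - r^3 + r^2*(3 - 2*a) + r*(5*a^2 - 17*a + 24) + 28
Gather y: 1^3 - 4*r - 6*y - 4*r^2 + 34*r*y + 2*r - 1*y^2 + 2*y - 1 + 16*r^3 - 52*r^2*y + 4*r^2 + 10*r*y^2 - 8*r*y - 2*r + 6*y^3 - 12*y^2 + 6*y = 16*r^3 - 4*r + 6*y^3 + y^2*(10*r - 13) + y*(-52*r^2 + 26*r + 2)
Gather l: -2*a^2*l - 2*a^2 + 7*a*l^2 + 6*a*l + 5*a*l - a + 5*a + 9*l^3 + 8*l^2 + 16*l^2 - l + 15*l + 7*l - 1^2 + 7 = -2*a^2 + 4*a + 9*l^3 + l^2*(7*a + 24) + l*(-2*a^2 + 11*a + 21) + 6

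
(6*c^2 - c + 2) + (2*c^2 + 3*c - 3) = 8*c^2 + 2*c - 1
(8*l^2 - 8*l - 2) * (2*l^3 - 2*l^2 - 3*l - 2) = 16*l^5 - 32*l^4 - 12*l^3 + 12*l^2 + 22*l + 4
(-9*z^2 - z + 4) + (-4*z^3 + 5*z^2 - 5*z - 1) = -4*z^3 - 4*z^2 - 6*z + 3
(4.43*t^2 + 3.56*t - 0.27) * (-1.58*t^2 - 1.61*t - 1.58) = -6.9994*t^4 - 12.7571*t^3 - 12.3044*t^2 - 5.1901*t + 0.4266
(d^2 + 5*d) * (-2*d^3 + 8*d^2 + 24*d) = -2*d^5 - 2*d^4 + 64*d^3 + 120*d^2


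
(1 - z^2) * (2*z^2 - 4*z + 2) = -2*z^4 + 4*z^3 - 4*z + 2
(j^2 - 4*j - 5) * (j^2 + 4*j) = j^4 - 21*j^2 - 20*j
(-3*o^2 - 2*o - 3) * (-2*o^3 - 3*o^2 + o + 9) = 6*o^5 + 13*o^4 + 9*o^3 - 20*o^2 - 21*o - 27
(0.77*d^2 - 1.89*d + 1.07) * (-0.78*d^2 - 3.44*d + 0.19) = -0.6006*d^4 - 1.1746*d^3 + 5.8133*d^2 - 4.0399*d + 0.2033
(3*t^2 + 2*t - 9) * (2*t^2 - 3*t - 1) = 6*t^4 - 5*t^3 - 27*t^2 + 25*t + 9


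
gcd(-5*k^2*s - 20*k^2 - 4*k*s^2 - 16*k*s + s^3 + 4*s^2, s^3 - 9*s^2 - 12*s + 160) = s + 4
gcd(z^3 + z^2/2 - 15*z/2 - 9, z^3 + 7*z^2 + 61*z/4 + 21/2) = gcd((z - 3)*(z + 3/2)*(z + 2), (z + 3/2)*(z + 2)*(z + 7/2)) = z^2 + 7*z/2 + 3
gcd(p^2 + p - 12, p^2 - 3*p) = p - 3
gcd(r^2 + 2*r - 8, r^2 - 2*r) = r - 2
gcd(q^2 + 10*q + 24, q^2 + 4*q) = q + 4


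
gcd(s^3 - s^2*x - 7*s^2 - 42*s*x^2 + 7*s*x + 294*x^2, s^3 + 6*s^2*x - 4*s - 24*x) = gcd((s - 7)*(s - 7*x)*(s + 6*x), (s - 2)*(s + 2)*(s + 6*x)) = s + 6*x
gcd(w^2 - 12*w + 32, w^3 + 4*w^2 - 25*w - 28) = w - 4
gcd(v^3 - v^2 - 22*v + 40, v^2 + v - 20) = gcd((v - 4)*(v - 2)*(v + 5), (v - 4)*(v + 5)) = v^2 + v - 20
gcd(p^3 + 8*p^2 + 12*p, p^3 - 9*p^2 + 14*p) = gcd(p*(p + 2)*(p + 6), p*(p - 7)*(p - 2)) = p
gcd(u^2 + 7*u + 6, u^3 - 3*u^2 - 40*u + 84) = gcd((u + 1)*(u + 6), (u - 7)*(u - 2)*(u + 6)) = u + 6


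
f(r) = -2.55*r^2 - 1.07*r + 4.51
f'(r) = -5.1*r - 1.07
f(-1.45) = 0.70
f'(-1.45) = 6.32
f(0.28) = 4.01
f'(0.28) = -2.50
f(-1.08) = 2.69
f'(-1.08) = 4.44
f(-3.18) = -17.87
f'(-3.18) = 15.15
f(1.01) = 0.83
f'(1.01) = -6.22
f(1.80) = -5.68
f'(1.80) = -10.25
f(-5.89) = -77.65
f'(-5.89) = 28.97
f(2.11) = -9.10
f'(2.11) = -11.83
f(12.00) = -375.53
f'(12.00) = -62.27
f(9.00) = -211.67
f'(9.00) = -46.97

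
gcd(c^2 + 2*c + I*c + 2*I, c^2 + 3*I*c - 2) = c + I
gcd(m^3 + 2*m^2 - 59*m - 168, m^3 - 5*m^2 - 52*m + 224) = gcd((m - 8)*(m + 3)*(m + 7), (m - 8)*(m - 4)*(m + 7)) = m^2 - m - 56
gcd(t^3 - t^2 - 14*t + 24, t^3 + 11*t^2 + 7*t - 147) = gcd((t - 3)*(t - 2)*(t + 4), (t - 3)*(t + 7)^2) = t - 3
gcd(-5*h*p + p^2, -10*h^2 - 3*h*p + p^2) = -5*h + p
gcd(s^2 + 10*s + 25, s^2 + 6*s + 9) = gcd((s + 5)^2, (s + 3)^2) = 1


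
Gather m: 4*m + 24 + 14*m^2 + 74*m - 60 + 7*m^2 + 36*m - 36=21*m^2 + 114*m - 72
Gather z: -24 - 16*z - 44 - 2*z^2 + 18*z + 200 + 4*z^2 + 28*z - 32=2*z^2 + 30*z + 100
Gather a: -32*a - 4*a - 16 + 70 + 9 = 63 - 36*a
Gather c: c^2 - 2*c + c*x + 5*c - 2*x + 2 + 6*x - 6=c^2 + c*(x + 3) + 4*x - 4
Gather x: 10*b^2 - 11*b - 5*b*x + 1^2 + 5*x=10*b^2 - 11*b + x*(5 - 5*b) + 1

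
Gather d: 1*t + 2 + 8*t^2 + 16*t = 8*t^2 + 17*t + 2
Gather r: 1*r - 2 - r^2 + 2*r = -r^2 + 3*r - 2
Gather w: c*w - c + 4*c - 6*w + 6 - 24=3*c + w*(c - 6) - 18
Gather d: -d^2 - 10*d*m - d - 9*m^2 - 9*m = -d^2 + d*(-10*m - 1) - 9*m^2 - 9*m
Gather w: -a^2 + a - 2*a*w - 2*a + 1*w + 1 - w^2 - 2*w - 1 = -a^2 - a - w^2 + w*(-2*a - 1)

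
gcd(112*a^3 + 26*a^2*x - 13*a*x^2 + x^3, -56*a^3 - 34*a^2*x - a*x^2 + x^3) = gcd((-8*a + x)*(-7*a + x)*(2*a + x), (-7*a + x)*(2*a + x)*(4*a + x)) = -14*a^2 - 5*a*x + x^2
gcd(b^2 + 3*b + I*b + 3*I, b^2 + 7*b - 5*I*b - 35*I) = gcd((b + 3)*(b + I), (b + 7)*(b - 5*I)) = 1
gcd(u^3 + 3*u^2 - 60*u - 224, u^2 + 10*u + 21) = u + 7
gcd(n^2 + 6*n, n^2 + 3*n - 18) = n + 6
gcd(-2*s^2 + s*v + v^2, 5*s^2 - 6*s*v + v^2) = s - v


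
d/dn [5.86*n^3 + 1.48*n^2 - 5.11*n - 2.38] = 17.58*n^2 + 2.96*n - 5.11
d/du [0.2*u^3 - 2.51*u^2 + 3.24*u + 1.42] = 0.6*u^2 - 5.02*u + 3.24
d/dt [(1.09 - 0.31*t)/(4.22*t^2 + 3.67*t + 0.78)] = (1.3082*t^2 - 9.1996*t - 4.2421)/(17.8084*t^4 + 30.9748*t^3 + 20.0521*t^2 + 5.7252*t + 0.6084)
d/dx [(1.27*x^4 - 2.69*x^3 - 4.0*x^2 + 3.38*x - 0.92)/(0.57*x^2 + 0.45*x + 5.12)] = (1.4478*x^5 + 0.1812*x^4 + 23.5886*x^3 - 45.045*x^2 - 39.9112*x + 17.7196)/(0.3249*x^4 + 0.513*x^3 + 6.0393*x^2 + 4.608*x + 26.2144)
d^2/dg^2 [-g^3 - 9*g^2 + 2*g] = -6*g - 18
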